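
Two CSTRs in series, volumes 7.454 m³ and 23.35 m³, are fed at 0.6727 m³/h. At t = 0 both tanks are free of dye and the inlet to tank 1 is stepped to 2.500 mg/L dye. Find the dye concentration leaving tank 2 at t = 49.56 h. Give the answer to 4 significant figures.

Each tank obeys Vᵢ dCᵢ/dt = Q(Cᵢ₋₁ − Cᵢ), so τᵢ = Vᵢ/Q.
τ₁ = 7.454/0.6727 = 11.0807 h; τ₂ = 23.35/0.6727 = 34.7109 h.
Solving the cascade with C₁(0)=C₂(0)=0 gives C₂(t) = C_in[1 − (τ₁ e^(−t/τ₁) − τ₂ e^(−t/τ₂))/(τ₁ − τ₂)].
At t = 49.56: e^(−t/τ₁) = 0.0114172, e^(−t/τ₂) = 0.239837.
C₂ = 2.500·[1 − (11.0807·0.0114172 − 34.7109·0.239837)/(-23.6301)] = 2.500·0.653051 = 1.63263 mg/L.

1.633 mg/L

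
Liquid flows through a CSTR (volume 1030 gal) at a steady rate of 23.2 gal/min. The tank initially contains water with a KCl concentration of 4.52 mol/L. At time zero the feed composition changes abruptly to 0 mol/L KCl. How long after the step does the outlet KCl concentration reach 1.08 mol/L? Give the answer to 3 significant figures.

63.6 min

Species balance: V dC/dt = Q(C_in − C) ⇒ τ = V/Q = 44.397 min.
C(t) = C_in + (C₀ − C_in) e^(−t/τ). Set C = 1.08 and solve for t:
e^(−t/τ) = (C − C_in)/(C₀ − C_in) = (1.08 − 0)/(4.52 − 0) = 0.23894
t = −τ ln(…) = 44.397 × 1.4316 = 63.556 min.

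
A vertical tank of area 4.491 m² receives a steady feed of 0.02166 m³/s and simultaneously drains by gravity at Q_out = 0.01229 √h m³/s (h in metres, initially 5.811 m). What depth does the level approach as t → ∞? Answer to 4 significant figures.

3.106 m

A dh/dt = Q_in − 0.01229 √h. Steady state requires inflow = outflow:
Q_in = 0.01229 √h_ss ⇒ √h_ss = 0.02166/0.01229 = 1.76241.
h_ss = 1.76241² = 3.10608 m. (Since h₀ = 5.811 m > h_ss, the level will fall toward this value.)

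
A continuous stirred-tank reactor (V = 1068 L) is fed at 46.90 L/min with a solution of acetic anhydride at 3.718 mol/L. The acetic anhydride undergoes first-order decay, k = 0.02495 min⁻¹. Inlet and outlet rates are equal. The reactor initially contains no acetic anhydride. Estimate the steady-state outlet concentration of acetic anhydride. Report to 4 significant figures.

2.371 mol/L

Accumulation = in − out − consumed: V dC/dt = Q C_in − Q C − k V C.
Steady state (dC/dt = 0): C_ss = Q C_in/(Q + kV) = C_in/(1 + kV/Q).
C_ss = 46.90·3.718/(46.90 + 0.02495·1068) = 174.374/73.5466 = 2.37093 mol/L.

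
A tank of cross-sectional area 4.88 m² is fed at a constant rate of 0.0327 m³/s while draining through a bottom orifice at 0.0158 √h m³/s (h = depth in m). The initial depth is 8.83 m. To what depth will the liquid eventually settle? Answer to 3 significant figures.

Level balance: A dh/dt = 0.0327 − 0.0158 √h. Setting dh/dt = 0:
Q_in = 0.0158 √h_ss ⇒ √h_ss = 0.0327/0.0158 = 2.0696.
h_ss = 2.0696² = 4.2833 m. (Since h₀ = 8.83 m > h_ss, the level will fall toward this value.)

4.28 m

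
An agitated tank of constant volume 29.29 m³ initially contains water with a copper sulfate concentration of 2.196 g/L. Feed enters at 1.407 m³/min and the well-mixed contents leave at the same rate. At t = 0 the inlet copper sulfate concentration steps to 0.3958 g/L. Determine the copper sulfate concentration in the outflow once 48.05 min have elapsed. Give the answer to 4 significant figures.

0.5748 g/L

Accumulation = in − out for the solute gives V dC/dt = Q(C_in − C).
Rewrite as dC/dt + C/τ = C_in/τ, τ = V/Q = 20.8173 min.
C approaches C_in exponentially: C(t) = C_in + (C₀ − C_in) e^(−t/τ).
C(48.05) = 0.3958 + (2.196 − 0.3958)·e^(−48.05/20.8173) = 0.3958 + (1.80020)·0.0994429 = 0.574817 g/L.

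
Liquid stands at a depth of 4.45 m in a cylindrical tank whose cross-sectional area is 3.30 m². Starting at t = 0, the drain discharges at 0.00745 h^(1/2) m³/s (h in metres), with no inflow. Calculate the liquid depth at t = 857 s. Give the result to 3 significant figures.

A dh/dt = −Q_out = −0.00745 √h.
Separate and integrate: 2(√h − √h₀) = −(0.00745/A) t.
√h = √4.45 − 0.00745·857/(2·3.30) = 2.1095 − 0.96737 = 1.1421.
h = 1.1421² = 1.3045 m.

1.30 m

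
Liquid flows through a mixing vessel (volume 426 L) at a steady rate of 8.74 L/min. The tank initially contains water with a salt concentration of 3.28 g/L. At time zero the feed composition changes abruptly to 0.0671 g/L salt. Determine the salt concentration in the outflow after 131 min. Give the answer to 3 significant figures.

Transient balance on the dissolved component: V dC/dt = Q(C_in − C).
Rewrite as dC/dt + C/τ = C_in/τ, τ = V/Q = 48.741 min.
C approaches C_in exponentially: C(t) = C_in + (C₀ − C_in) e^(−t/τ).
C(131) = 0.0671 + (3.28 − 0.0671)·e^(−131/48.741) = 0.0671 + (3.2129)·0.068040 = 0.28571 g/L.

0.286 g/L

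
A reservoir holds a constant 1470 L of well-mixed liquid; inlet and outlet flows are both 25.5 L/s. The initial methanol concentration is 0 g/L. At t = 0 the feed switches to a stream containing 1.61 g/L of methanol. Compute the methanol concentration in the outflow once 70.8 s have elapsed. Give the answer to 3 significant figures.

1.14 g/L

Mass balance on the solute (V constant): V dC/dt = Q(C_in − C).
So dC/dt = (C_in − C)/τ with τ = V/Q = 1470/25.5 = 57.647 s.
Solution: C(t) = C_in + (C₀ − C_in) e^(−t/τ).
C(70.8) = 1.61 + (0 − 1.61)·e^(−70.8/57.647) = 1.61 + (-1.6100)·0.29283 = 1.1385 g/L.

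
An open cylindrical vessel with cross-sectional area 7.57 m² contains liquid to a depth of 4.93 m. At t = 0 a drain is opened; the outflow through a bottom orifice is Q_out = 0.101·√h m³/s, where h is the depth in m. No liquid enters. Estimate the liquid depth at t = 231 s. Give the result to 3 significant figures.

With no inflow, A dh/dt = −0.101 √h.
This is separable: 2 d(√h)/dt = −0.101/A, so √h = √h₀ − (0.101/(2A)) t.
√h = √4.93 − 0.101·231/(2·7.57) = 2.2204 − 1.5410 = 0.67934.
h = 0.67934² = 0.46151 m.

0.462 m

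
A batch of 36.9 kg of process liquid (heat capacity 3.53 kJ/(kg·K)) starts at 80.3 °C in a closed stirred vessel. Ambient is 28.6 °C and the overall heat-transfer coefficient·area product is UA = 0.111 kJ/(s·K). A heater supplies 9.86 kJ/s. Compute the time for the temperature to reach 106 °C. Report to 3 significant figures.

Energy balance: M c_p dT/dt = −UA(T − T_amb) + Q̇.
τ = M c_p/UA = 1173.5 s; T_ss = T_amb + Q̇/UA = 28.6 + 9.86/0.111 = 117.43 °C.
T(t) = T_ss + (T₀ − T_ss)e^(−t/τ); set T = 106:
t = −τ ln[(T − T_ss)/(T₀ − T_ss)] = −1173.5 · ln(0.30782) = 1382.7 s.

1380 s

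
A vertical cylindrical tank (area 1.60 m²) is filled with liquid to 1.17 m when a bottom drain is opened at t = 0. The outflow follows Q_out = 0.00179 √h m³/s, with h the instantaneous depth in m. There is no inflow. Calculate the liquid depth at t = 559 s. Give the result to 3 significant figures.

Mass balance (ρ constant): A dh/dt = −0.00179 √h.
∫ h^(−1/2) dh = −(0.00179/A) ∫ dt, giving 2√h = 2√h₀ − (0.00179/A) t.
√h = √1.17 − 0.00179·559/(2·1.60) = 1.0817 − 0.31269 = 0.76897.
h = 0.76897² = 0.59132 m.

0.591 m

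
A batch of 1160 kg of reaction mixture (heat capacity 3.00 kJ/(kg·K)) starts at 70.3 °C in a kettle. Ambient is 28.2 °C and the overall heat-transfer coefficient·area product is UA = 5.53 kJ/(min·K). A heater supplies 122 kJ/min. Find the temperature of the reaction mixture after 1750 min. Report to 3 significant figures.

M c_p dT/dt = −UA(T − T_amb) + Q̇.
dT/dt = (T_ss − T)/τ with T_ss = T_amb + Q̇/UA = 28.2 + 122/5.53 = 50.261 °C, τ = M c_p/UA = 1160·3.00/5.53 = 629.29 min.
Integrating: T(t) = T_ss + (T₀ − T_ss) e^(−t/τ).
T(1750) = 50.261 + (20.039)·0.061983 = 51.504 °C.

51.5 °C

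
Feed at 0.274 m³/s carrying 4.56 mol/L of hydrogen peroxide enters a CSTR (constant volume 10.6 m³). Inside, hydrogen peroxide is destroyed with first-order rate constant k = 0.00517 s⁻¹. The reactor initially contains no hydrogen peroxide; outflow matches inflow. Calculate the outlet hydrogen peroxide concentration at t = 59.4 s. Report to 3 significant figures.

3.20 mol/L

V dC/dt = Q(C_in − C) − k V C.
This is linear with rate a = Q/V + k = 0.031019 s⁻¹.
C_ss = Q C_in/(Q + kV) = 3.8000 mol/L; C(t) = C_ss + (C₀ − C_ss) e^(−a t).
C(59.4) = 3.8000 + (-3.8000)·e^(−0.031019·59.4) = 3.8000 + (-3.8000)·0.15842 = 3.1980 mol/L.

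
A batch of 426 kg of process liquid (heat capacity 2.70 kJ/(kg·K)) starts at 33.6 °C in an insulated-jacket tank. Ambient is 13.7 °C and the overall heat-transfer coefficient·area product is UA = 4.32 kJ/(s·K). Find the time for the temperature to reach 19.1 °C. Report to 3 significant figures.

Lumped-capacitance energy balance: M c_p dT/dt = UA(T_amb − T).
τ = M c_p/UA = 266.25 s; T_ss = T_amb = 13.700 °C.
T(t) = T_ss + (T₀ − T_ss)e^(−t/τ); set T = 19.1:
t = −τ ln[(T − T_ss)/(T₀ − T_ss)] = −266.25 · ln(0.27136) = 347.28 s.

347 s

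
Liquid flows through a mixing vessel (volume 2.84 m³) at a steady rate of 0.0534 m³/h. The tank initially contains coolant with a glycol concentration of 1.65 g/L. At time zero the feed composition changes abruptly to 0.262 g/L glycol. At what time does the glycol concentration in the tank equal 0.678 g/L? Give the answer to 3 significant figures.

64.1 h

Species balance: V dC/dt = Q(C_in − C) ⇒ τ = V/Q = 53.184 h.
C(t) = C_in + (C₀ − C_in) e^(−t/τ). Set C = 0.678 and solve for t:
e^(−t/τ) = (C − C_in)/(C₀ − C_in) = (0.678 − 0.262)/(1.65 − 0.262) = 0.29971
t = −τ ln(…) = 53.184 × 1.2049 = 64.083 h.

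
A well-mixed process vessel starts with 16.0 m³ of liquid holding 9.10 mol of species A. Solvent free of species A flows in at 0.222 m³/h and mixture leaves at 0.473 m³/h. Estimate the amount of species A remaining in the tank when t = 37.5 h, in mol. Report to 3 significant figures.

Let m(t) be the amount of species A. Volume: V(t) = V₀ + (Q_in − Q_out) t = 16.0 − 0.25100 t; V(37.5) = 6.5875 m³.
Species balance (pure solvent in): dm/dt = −Q_out · m/V(t).
dm/m = −Q_out dt/(V₀ − 0.25100 t); integrating gives ln(m/m₀) = −(Q_out/(Q_in−Q_out)) ln(V/V₀).
m = m₀ (V₀/V)^(Q_out/(Q_in−Q_out)) = 9.10 × (16.0/6.5875)^(-1.8845) = 1.7091 mol.

1.71 mol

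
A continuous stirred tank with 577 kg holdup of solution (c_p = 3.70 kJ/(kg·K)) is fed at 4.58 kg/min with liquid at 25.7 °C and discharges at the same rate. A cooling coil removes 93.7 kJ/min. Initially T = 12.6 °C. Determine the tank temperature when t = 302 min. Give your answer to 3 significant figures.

19.5 °C

M c_p dT/dt = ṁ c_p (T_in − T) − Q̇.
Rearrange: dT/dt = (T_ss − T)/τ with τ = M/ṁ = 125.98 min and T_ss = T_in − Q̇/(ṁ c_p) = 20.171 °C.
This is linear first-order; T(t) = T_ss + (T₀ − T_ss) e^(−t/τ).
T(302) = 20.171 + (-7.5707)·e^(−302/125.98) = 20.171 + (-7.5707)·0.090976 = 19.482 °C.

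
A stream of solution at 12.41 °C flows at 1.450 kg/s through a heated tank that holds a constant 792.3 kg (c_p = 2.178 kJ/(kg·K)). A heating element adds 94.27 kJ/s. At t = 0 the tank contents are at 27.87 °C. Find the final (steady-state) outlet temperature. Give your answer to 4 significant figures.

42.26 °C

M c_p dT/dt = ṁ c_p (T_in − T) + Q̇.
At steady state dT/dt = 0 ⇒ T_ss = T_in + Q̇/(ṁ c_p) = 12.41 + 94.27/(1.450·2.178) = 42.2602 °C.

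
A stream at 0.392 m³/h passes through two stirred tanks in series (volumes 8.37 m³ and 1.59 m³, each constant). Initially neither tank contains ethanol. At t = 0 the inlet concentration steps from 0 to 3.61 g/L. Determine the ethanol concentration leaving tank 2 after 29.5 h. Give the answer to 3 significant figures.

Each tank obeys Vᵢ dCᵢ/dt = Q(Cᵢ₋₁ − Cᵢ), so τᵢ = Vᵢ/Q.
τ₁ = 8.37/0.392 = 21.352 h; τ₂ = 1.59/0.392 = 4.0561 h.
Solving the cascade with C₁(0)=C₂(0)=0 gives C₂(t) = C_in[1 − (τ₁ e^(−t/τ₁) − τ₂ e^(−t/τ₂))/(τ₁ − τ₂)].
At t = 29.5: e^(−t/τ₁) = 0.25118, e^(−t/τ₂) = 0.00069406.
C₂ = 3.61·[1 − (21.352·0.25118 − 4.0561·0.00069406)/(17.296)] = 3.61·0.69008 = 2.4912 g/L.

2.49 g/L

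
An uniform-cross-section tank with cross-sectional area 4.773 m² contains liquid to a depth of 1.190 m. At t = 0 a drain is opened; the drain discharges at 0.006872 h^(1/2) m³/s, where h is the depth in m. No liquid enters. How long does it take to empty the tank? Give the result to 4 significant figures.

1515 s

With no inflow, A dh/dt = −0.006872 √h.
This is separable: 2 d(√h)/dt = −0.006872/A, so √h = √h₀ − (0.006872/(2A)) t.
Set h = 0: 2√h₀ = (0.006872/A) t_empty ⇒ t_empty = 2A√h₀/0.006872.
t_empty = 2·4.773·√1.190/0.006872 = 9.54600·1.09087/0.006872 = 1515.35 s.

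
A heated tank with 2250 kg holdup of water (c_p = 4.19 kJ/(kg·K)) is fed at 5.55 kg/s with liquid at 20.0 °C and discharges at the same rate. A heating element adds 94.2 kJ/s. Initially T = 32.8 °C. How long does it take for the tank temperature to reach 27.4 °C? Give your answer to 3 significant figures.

389 s

First-law balance (no shaft work): M c_p dT/dt = ṁ c_p (T_in − T) + 94.2.
τ = M/ṁ = 405.41 s; T_ss = T_in + Q̇/(ṁ c_p) = 24.051 °C.
T(t) = T_ss + (T₀ − T_ss) e^(−t/τ). Set T = 27.4:
e^(−t/τ) = (27.4 − 24.051)/(32.8 − 24.051) = 0.38280
t = −405.41 · ln(0.38280) = 389.29 s.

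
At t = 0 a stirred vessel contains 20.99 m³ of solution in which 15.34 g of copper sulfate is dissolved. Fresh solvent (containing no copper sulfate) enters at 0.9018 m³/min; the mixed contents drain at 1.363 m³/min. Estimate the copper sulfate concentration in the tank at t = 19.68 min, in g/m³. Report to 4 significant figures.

Let m(t) be the amount of copper sulfate. Volume: V(t) = V₀ + (Q_in − Q_out) t = 20.99 − 0.461200 t; V(19.68) = 11.9136 m³.
Solute balance: dm/dt = 0 − Q_out C = −Q_out m/V(t).
Separate: dm/m = −Q_out dt/V(t) ⇒ ln(m/m₀) = −(Q_out/(Q_in−Q_out)) ln(V/V₀).
m = m₀ (V₀/V)^(Q_out/(Q_in−Q_out)) = 15.34 × (20.99/11.9136)^(-2.95533) = 2.87675 g.
C = m/V = 2.87675/11.9136 = 0.241468 g/m³.

0.2415 g/m³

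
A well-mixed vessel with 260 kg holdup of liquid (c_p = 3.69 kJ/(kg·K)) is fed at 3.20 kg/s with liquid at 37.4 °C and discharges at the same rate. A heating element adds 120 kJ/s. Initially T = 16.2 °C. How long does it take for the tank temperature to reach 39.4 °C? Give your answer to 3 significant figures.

109 s

Heat balance on the well-mixed liquid: M c_p dT/dt = ṁ c_p (T_in − T) + 120.
τ = M/ṁ = 81.250 s; T_ss = T_in + Q̇/(ṁ c_p) = 47.563 °C.
T(t) = T_ss + (T₀ − T_ss) e^(−t/τ). Set T = 39.4:
e^(−t/τ) = (39.4 − 47.563)/(16.2 − 47.563) = 0.26027
t = −81.250 · ln(0.26027) = 109.37 s.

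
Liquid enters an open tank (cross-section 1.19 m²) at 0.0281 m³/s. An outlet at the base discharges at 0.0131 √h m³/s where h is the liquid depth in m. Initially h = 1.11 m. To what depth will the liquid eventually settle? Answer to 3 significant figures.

A dh/dt = Q_in − 0.0131 √h. Steady state requires inflow = outflow:
Q_in = 0.0131 √h_ss ⇒ √h_ss = 0.0281/0.0131 = 2.1450.
h_ss = 2.1450² = 4.6012 m. (Since h₀ = 1.11 m < h_ss, the level will rise toward this value.)

4.60 m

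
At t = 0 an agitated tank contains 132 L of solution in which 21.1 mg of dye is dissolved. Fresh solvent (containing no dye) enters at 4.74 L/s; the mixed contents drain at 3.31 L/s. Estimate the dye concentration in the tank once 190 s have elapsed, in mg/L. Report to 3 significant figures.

Total volume: dV/dt = Q_in − Q_out = 1.4300 L/s, so V(t) = 132 + 1.4300 t and V(190) = 403.70 L.
Species balance (pure solvent in): dm/dt = −Q_out · m/V(t).
Separate: dm/m = −Q_out dt/V(t) ⇒ ln(m/m₀) = −(Q_out/(Q_in−Q_out)) ln(V/V₀).
m = m₀ (V₀/V)^(Q_out/(Q_in−Q_out)) = 21.1 × (132/403.70)^(2.3147) = 1.5869 mg.
C = m/V = 1.5869/403.70 = 0.0039308 mg/L.

0.00393 mg/L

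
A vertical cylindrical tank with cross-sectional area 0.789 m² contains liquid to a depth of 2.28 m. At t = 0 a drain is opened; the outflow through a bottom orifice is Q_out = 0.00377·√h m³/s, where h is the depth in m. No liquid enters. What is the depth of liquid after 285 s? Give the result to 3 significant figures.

Volume balance on the tank: A dh/dt = −0.00377 √h.
∫ h^(−1/2) dh = −(0.00377/A) ∫ dt, giving 2√h = 2√h₀ − (0.00377/A) t.
√h = √2.28 − 0.00377·285/(2·0.789) = 1.5100 − 0.68089 = 0.82907.
h = 0.82907² = 0.68736 m.

0.687 m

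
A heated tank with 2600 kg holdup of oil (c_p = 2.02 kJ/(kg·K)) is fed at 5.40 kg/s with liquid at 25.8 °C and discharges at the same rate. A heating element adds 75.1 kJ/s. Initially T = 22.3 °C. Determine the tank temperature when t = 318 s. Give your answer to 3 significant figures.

27.3 °C

M c_p dT/dt = ṁ c_p (T_in − T) + Q̇.
Rearrange: dT/dt = (T_ss − T)/τ with τ = M/ṁ = 481.48 s and T_ss = T_in + Q̇/(ṁ c_p) = 32.685 °C.
Integrating: T(t) = T_ss + (T₀ − T_ss) e^(−t/τ).
T(318) = 32.685 + (-10.385)·e^(−318/481.48) = 32.685 + (-10.385)·0.51661 = 27.320 °C.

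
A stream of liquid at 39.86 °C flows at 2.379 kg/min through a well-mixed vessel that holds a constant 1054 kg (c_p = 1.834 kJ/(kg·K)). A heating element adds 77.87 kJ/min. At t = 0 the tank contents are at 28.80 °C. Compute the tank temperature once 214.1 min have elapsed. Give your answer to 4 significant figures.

Energy balance: M c_p dT/dt = ṁ c_p (T_in − T) + 77.87.
τ = M/ṁ = 443.043 min; T_ss = T_in + Q̇/(ṁ c_p) = 39.86 + 77.87/(2.379·1.834) = 57.7075 °C.
Integrating: T(t) = T_ss + (T₀ − T_ss) e^(−t/τ).
T(214.1) = 57.7075 + (-28.9075)·e^(−214.1/443.043) = 57.7075 + (-28.9075)·0.616777 = 39.8780 °C.

39.88 °C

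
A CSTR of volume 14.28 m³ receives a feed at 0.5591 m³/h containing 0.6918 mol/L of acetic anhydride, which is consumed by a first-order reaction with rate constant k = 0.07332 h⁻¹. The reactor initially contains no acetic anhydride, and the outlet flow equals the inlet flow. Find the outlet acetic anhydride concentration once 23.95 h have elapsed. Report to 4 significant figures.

0.2245 mol/L

Accumulation = in − out − consumed: V dC/dt = Q C_in − Q C − k V C.
This is linear with rate a = Q/V + k = 0.112473 h⁻¹.
C_ss = Q C_in/(Q + kV) = 0.240821 mol/L; C(t) = C_ss + (C₀ − C_ss) e^(−a t).
C(23.95) = 0.240821 + (-0.240821)·e^(−0.112473·23.95) = 0.240821 + (-0.240821)·0.0676289 = 0.224535 mol/L.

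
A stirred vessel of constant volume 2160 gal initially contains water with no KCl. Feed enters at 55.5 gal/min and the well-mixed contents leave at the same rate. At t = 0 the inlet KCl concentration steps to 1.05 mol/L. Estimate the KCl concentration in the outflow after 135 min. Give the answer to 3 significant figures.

1.02 mol/L

Mass balance on the solute (V constant): V dC/dt = Q(C_in − C).
So dC/dt = (C_in − C)/τ with τ = V/Q = 2160/55.5 = 38.919 min.
C approaches C_in exponentially: C(t) = C_in + (C₀ − C_in) e^(−t/τ).
C(135) = 1.05 + (0 − 1.05)·e^(−135/38.919) = 1.05 + (-1.0500)·0.031156 = 1.0173 mol/L.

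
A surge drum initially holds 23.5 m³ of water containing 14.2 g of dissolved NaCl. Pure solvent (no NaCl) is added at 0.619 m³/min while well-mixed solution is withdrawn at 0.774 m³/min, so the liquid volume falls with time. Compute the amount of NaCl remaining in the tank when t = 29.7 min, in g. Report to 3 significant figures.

4.78 g

Total volume: dV/dt = Q_in − Q_out = -0.15500 m³/min, so V(t) = 23.5 − 0.15500 t and V(29.7) = 18.896 m³.
Solute balance: dm/dt = 0 − Q_out C = −Q_out m/V(t).
Separate: dm/m = −Q_out dt/V(t) ⇒ ln(m/m₀) = −(Q_out/(Q_in−Q_out)) ln(V/V₀).
m = m₀ (V₀/V)^(Q_out/(Q_in−Q_out)) = 14.2 × (23.5/18.896)^(-4.9935) = 4.7804 g.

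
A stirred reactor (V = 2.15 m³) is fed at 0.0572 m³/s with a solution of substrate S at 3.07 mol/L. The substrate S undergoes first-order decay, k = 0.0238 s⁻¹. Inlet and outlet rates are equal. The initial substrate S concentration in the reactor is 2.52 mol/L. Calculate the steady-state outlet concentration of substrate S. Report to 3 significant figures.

Species balance: V dC/dt = Q C_in − Q C − k V C.
At steady state: 0 = Q C_in − (Q + kV) C_ss, so C_ss = Q C_in/(Q + kV).
C_ss = 0.0572·3.07/(0.0572 + 0.0238·2.15) = 0.17560/0.10837 = 1.6204 mol/L.

1.62 mol/L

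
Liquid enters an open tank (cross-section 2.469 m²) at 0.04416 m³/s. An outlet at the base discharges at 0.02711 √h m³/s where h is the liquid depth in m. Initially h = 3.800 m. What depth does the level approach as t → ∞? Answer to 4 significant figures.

Level balance: A dh/dt = 0.04416 − 0.02711 √h. Setting dh/dt = 0:
Q_in = 0.02711 √h_ss ⇒ √h_ss = 0.04416/0.02711 = 1.62892.
h_ss = 1.62892² = 2.65338 m. (Since h₀ = 3.800 m > h_ss, the level will fall toward this value.)

2.653 m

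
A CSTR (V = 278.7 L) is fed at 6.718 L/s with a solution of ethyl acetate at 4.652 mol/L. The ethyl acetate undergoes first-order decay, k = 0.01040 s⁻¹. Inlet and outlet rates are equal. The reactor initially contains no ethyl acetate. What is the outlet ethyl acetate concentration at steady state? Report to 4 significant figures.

Species balance: V dC/dt = Q C_in − Q C − k V C.
Steady state (dC/dt = 0): C_ss = Q C_in/(Q + kV) = C_in/(1 + kV/Q).
C_ss = 6.718·4.652/(6.718 + 0.01040·278.7) = 31.2521/9.61648 = 3.24985 mol/L.

3.250 mol/L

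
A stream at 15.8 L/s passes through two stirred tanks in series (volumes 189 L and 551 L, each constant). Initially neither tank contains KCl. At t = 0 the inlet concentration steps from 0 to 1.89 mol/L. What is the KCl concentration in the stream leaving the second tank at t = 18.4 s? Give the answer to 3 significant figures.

0.405 mol/L

Species balance on tank i: dCᵢ/dt = (Cᵢ₋₁ − Cᵢ)/τᵢ with τᵢ = Vᵢ/Q.
τ₁ = 189/15.8 = 11.962 s; τ₂ = 551/15.8 = 34.873 s.
Solving the cascade with C₁(0)=C₂(0)=0 gives C₂(t) = C_in[1 − (τ₁ e^(−t/τ₁) − τ₂ e^(−t/τ₂))/(τ₁ − τ₂)].
At t = 18.4: e^(−t/τ₁) = 0.21477, e^(−t/τ₂) = 0.59001.
C₂ = 1.89·[1 − (11.962·0.21477 − 34.873·0.59001)/(-22.911)] = 1.89·0.21408 = 0.40461 mol/L.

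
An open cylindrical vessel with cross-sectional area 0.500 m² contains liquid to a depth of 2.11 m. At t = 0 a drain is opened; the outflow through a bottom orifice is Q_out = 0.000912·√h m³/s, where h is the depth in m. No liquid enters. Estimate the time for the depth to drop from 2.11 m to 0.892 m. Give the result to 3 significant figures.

557 s

A dh/dt = −Q_out = −0.000912 √h.
This is separable: 2 d(√h)/dt = −0.000912/A, so √h = √h₀ − (0.000912/(2A)) t.
t = 2A(√h₀ − √h)/0.000912 = 2·0.500·(√2.11 − √0.892)/0.000912
  = 1.0000 × (1.4526 − 0.94446) / 0.000912 = 557.16 s.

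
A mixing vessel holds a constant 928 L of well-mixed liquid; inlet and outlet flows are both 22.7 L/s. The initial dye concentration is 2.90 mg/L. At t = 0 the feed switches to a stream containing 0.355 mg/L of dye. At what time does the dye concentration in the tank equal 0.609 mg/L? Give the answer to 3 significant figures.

Mass balance on the solute (V constant): V dC/dt = Q(C_in − C), so τ = V/Q = 40.881 s.
C(t) = C_in + (C₀ − C_in) e^(−t/τ). Set C = 0.609 and solve for t:
e^(−t/τ) = (C − C_in)/(C₀ − C_in) = (0.609 − 0.355)/(2.90 − 0.355) = 0.099804
t = −τ ln(…) = 40.881 × 2.3046 = 94.213 s.

94.2 s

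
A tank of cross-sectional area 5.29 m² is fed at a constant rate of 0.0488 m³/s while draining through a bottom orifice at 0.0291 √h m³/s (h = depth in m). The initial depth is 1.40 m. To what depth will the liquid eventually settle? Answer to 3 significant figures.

A dh/dt = Q_in − 0.0291 √h. Steady state requires inflow = outflow:
Q_in = 0.0291 √h_ss ⇒ √h_ss = 0.0488/0.0291 = 1.6770.
h_ss = 1.6770² = 2.8122 m. (Since h₀ = 1.40 m < h_ss, the level will rise toward this value.)

2.81 m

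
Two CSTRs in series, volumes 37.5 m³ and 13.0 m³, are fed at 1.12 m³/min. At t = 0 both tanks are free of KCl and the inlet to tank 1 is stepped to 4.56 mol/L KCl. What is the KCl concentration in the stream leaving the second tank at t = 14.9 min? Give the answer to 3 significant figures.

Each tank obeys Vᵢ dCᵢ/dt = Q(Cᵢ₋₁ − Cᵢ), so τᵢ = Vᵢ/Q.
τ₁ = 37.5/1.12 = 33.482 min; τ₂ = 13.0/1.12 = 11.607 min.
Solving the cascade with C₁(0)=C₂(0)=0 gives C₂(t) = C_in[1 − (τ₁ e^(−t/τ₁) − τ₂ e^(−t/τ₂))/(τ₁ − τ₂)].
At t = 14.9: e^(−t/τ₁) = 0.64082, e^(−t/τ₂) = 0.27701.
C₂ = 4.56·[1 − (33.482·0.64082 − 11.607·0.27701)/(21.875)] = 4.56·0.16615 = 0.75763 mol/L.

0.758 mol/L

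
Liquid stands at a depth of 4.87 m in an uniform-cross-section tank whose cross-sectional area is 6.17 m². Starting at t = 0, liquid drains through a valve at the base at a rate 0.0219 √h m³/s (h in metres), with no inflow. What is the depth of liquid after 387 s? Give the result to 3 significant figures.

2.31 m

A dh/dt = −Q_out = −0.0219 √h.
Separate and integrate: 2(√h − √h₀) = −(0.0219/A) t.
√h = √4.87 − 0.0219·387/(2·6.17) = 2.2068 − 0.68682 = 1.5200.
h = 1.5200² = 2.3104 m.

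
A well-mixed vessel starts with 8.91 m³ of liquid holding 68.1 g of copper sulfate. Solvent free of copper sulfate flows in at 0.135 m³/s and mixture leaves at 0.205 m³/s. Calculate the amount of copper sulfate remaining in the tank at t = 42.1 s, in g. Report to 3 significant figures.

Let m(t) be the amount of copper sulfate. Volume: V(t) = V₀ + (Q_in − Q_out) t = 8.91 − 0.070000 t; V(42.1) = 5.9630 m³.
No copper sulfate enters, so dm/dt = −Q_out · (m/V).
Separate: dm/m = −Q_out dt/V(t) ⇒ ln(m/m₀) = −(Q_out/(Q_in−Q_out)) ln(V/V₀).
m = m₀ (V₀/V)^(Q_out/(Q_in−Q_out)) = 68.1 × (8.91/5.9630)^(-2.9286) = 21.007 g.

21.0 g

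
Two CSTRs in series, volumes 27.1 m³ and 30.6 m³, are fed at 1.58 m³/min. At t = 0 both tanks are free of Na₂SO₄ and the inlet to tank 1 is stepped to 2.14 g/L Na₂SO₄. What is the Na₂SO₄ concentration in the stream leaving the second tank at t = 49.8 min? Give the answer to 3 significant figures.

Each tank obeys Vᵢ dCᵢ/dt = Q(Cᵢ₋₁ − Cᵢ), so τᵢ = Vᵢ/Q.
τ₁ = 27.1/1.58 = 17.152 min; τ₂ = 30.6/1.58 = 19.367 min.
Tank 1: C₁ = C_in(1 − e^(−t/τ₁)). Tank 2 (τ₁ ≠ τ₂): C₂ = C_in[1 − (τ₁ e^(−t/τ₁) − τ₂ e^(−t/τ₂))/(τ₁ − τ₂)].
At t = 49.8: e^(−t/τ₁) = 0.054833, e^(−t/τ₂) = 0.076431.
C₂ = 2.14·[1 − (17.152·0.054833 − 19.367·0.076431)/(-2.2152)] = 2.14·0.75634 = 1.6186 g/L.

1.62 g/L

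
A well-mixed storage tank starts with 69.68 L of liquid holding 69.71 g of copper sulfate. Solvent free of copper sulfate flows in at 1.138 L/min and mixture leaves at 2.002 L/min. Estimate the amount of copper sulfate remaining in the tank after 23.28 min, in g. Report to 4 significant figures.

31.66 g

Total volume: dV/dt = Q_in − Q_out = -0.864000 L/min, so V(t) = 69.68 − 0.864000 t and V(23.28) = 49.5661 L.
Solute balance: dm/dt = 0 − Q_out C = −Q_out m/V(t).
dm/m = −Q_out dt/(V₀ − 0.864000 t); integrating gives ln(m/m₀) = −(Q_out/(Q_in−Q_out)) ln(V/V₀).
m = m₀ (V₀/V)^(Q_out/(Q_in−Q_out)) = 69.71 × (69.68/49.5661)^(-2.31713) = 31.6619 g.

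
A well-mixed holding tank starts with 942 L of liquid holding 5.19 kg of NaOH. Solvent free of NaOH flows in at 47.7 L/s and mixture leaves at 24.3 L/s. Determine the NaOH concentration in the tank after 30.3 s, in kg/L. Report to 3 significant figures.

0.00176 kg/L

Total volume: dV/dt = Q_in − Q_out = 23.400 L/s, so V(t) = 942 + 23.400 t and V(30.3) = 1651.0 L.
Species balance (pure solvent in): dm/dt = −Q_out · m/V(t).
Separate: dm/m = −Q_out dt/V(t) ⇒ ln(m/m₀) = −(Q_out/(Q_in−Q_out)) ln(V/V₀).
m = m₀ (V₀/V)^(Q_out/(Q_in−Q_out)) = 5.19 × (942/1651.0)^(1.0385) = 2.8980 kg.
C = m/V = 2.8980/1651.0 = 0.0017553 kg/L.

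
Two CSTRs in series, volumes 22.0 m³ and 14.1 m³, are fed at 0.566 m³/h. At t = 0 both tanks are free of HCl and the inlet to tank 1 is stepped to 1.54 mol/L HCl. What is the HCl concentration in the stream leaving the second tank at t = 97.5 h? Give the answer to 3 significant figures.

1.25 mol/L

Time constants: τᵢ = Vᵢ/Q for each well-mixed tank.
τ₁ = 22.0/0.566 = 38.869 h; τ₂ = 14.1/0.566 = 24.912 h.
Solving the cascade with C₁(0)=C₂(0)=0 gives C₂(t) = C_in[1 − (τ₁ e^(−t/τ₁) − τ₂ e^(−t/τ₂))/(τ₁ − τ₂)].
At t = 97.5: e^(−t/τ₁) = 0.081398, e^(−t/τ₂) = 0.019964.
C₂ = 1.54·[1 − (38.869·0.081398 − 24.912·0.019964)/(13.958)] = 1.54·0.80895 = 1.2458 mol/L.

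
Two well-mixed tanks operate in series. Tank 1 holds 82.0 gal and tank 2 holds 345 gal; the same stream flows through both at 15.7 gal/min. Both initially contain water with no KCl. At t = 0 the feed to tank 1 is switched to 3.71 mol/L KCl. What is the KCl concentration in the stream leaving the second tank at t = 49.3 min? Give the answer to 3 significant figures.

Time constants: τᵢ = Vᵢ/Q for each well-mixed tank.
τ₁ = 82.0/15.7 = 5.2229 min; τ₂ = 345/15.7 = 21.975 min.
Tank 1: C₁ = C_in(1 − e^(−t/τ₁)). Tank 2 (τ₁ ≠ τ₂): C₂ = C_in[1 − (τ₁ e^(−t/τ₁) − τ₂ e^(−t/τ₂))/(τ₁ − τ₂)].
At t = 49.3: e^(−t/τ₁) = 7.9548e-05, e^(−t/τ₂) = 0.10609.
C₂ = 3.71·[1 − (5.2229·7.9548e-05 − 21.975·0.10609)/(-16.752)] = 3.71·0.86086 = 3.1938 mol/L.

3.19 mol/L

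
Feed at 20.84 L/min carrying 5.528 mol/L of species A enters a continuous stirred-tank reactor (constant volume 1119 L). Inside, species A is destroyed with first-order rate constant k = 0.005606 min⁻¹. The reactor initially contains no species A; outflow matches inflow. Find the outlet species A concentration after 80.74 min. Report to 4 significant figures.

Accumulation = in − out − consumed: V dC/dt = Q C_in − Q C − k V C.
This is linear with rate a = Q/V + k = 0.0242298 min⁻¹.
C_ss = Q C_in/(Q + kV) = 4.24900 mol/L; C(t) = C_ss + (C₀ − C_ss) e^(−a t).
C(80.74) = 4.24900 + (-4.24900)·e^(−0.0242298·80.74) = 4.24900 + (-4.24900)·0.141379 = 3.64828 mol/L.

3.648 mol/L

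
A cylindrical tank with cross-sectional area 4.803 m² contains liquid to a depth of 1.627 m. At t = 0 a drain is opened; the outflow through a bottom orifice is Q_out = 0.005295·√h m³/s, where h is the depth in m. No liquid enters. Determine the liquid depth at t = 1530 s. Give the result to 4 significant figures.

0.1868 m

With no inflow, A dh/dt = −0.005295 √h.
Separate and integrate: 2(√h − √h₀) = −(0.005295/A) t.
√h = √1.627 − 0.005295·1530/(2·4.803) = 1.27554 − 0.843364 = 0.432176.
h = 0.432176² = 0.186776 m.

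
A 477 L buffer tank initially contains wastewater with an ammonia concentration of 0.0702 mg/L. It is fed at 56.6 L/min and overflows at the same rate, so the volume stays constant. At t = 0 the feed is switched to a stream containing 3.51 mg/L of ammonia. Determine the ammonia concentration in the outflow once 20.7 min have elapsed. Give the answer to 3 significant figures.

Transient balance on the dissolved component: V dC/dt = Q(C_in − C).
Time constant τ = V/Q = 477/56.6 = 8.4276 min.
Solution: C(t) = C_in + (C₀ − C_in) e^(−t/τ).
C(20.7) = 3.51 + (0.0702 − 3.51)·e^(−20.7/8.4276) = 3.51 + (-3.4398)·0.085758 = 3.2150 mg/L.

3.22 mg/L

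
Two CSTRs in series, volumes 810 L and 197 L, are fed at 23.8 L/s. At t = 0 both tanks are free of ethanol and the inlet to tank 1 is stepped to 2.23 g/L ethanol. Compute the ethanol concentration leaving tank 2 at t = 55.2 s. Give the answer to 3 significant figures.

1.65 g/L

Species balance on tank i: dCᵢ/dt = (Cᵢ₋₁ − Cᵢ)/τᵢ with τᵢ = Vᵢ/Q.
τ₁ = 810/23.8 = 34.034 s; τ₂ = 197/23.8 = 8.2773 s.
Tank 1: C₁ = C_in(1 − e^(−t/τ₁)). Tank 2 (τ₁ ≠ τ₂): C₂ = C_in[1 − (τ₁ e^(−t/τ₁) − τ₂ e^(−t/τ₂))/(τ₁ − τ₂)].
At t = 55.2: e^(−t/τ₁) = 0.19752, e^(−t/τ₂) = 0.0012699.
C₂ = 2.23·[1 − (34.034·0.19752 − 8.2773·0.0012699)/(25.756)] = 2.23·0.73941 = 1.6489 g/L.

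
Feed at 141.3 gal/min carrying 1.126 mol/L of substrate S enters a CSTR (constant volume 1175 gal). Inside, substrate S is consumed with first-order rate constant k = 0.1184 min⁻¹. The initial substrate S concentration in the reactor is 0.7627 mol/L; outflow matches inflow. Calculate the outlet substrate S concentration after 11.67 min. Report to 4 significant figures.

0.5794 mol/L

Accumulation = in − out − consumed: V dC/dt = Q C_in − Q C − k V C.
This is linear with rate a = Q/V + k = 0.238655 min⁻¹.
C_ss = Q C_in/(Q + kV) = 0.567377 mol/L; C(t) = C_ss + (C₀ − C_ss) e^(−a t).
C(11.67) = 0.567377 + (0.195323)·e^(−0.238655·11.67) = 0.567377 + (0.195323)·0.0617224 = 0.579433 mol/L.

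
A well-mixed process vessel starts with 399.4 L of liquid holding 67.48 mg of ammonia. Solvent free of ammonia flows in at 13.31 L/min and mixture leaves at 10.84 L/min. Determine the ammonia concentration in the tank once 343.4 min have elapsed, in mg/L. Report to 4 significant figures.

Total volume: dV/dt = Q_in − Q_out = 2.47000 L/min, so V(t) = 399.4 + 2.47000 t and V(343.4) = 1247.60 L.
Species balance (pure solvent in): dm/dt = −Q_out · m/V(t).
dm/m = −Q_out dt/(V₀ + 2.47000 t); integrating gives ln(m/m₀) = −(Q_out/(Q_in−Q_out)) ln(V/V₀).
m = m₀ (V₀/V)^(Q_out/(Q_in−Q_out)) = 67.48 × (399.4/1247.60)^(4.38866) = 0.455250 mg.
C = m/V = 0.455250/1247.60 = 0.000364901 mg/L.

0.0003649 mg/L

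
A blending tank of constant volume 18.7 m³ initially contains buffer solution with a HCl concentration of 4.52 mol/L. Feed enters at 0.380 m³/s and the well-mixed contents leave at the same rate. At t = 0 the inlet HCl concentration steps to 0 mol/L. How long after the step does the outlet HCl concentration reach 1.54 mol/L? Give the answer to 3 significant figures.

53.0 s

Species balance: V dC/dt = Q(C_in − C) ⇒ τ = V/Q = 49.211 s.
C(t) = C_in + (C₀ − C_in) e^(−t/τ). Set C = 1.54 and solve for t:
e^(−t/τ) = (C − C_in)/(C₀ − C_in) = (1.54 − 0)/(4.52 − 0) = 0.34071
t = −τ ln(…) = 49.211 × 1.0767 = 52.986 s.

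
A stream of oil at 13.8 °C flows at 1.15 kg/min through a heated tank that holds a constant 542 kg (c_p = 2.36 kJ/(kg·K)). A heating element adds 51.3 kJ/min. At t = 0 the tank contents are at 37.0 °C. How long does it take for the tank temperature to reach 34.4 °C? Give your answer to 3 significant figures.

438 min

M c_p dT/dt = ṁ c_p (T_in − T) + Q̇.
τ = M/ṁ = 471.30 min; T_ss = T_in + Q̇/(ṁ c_p) = 32.702 °C.
T(t) = T_ss + (T₀ − T_ss) e^(−t/τ). Set T = 34.4:
e^(−t/τ) = (34.4 − 32.702)/(37.0 − 32.702) = 0.39507
t = −471.30 · ln(0.39507) = 437.70 min.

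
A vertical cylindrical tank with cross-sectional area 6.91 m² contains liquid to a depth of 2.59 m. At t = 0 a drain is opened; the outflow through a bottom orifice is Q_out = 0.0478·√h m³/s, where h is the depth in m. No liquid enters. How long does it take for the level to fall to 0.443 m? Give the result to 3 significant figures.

A dh/dt = −Q_out = −0.0478 √h.
This is separable: 2 d(√h)/dt = −0.0478/A, so √h = √h₀ − (0.0478/(2A)) t.
t = 2A(√h₀ − √h)/0.0478 = 2·6.91·(√2.59 − √0.443)/0.0478
  = 13.820 × (1.6093 − 0.66558) / 0.0478 = 272.86 s.

273 s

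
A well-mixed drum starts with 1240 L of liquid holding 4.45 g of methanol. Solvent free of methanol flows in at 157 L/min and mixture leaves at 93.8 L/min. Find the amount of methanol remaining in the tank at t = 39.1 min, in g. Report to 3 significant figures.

Let m(t) be the amount of methanol. Volume: V(t) = V₀ + (Q_in − Q_out) t = 1240 + 63.200 t; V(39.1) = 3711.1 L.
No methanol enters, so dm/dt = −Q_out · (m/V).
Separate: dm/m = −Q_out dt/V(t) ⇒ ln(m/m₀) = −(Q_out/(Q_in−Q_out)) ln(V/V₀).
m = m₀ (V₀/V)^(Q_out/(Q_in−Q_out)) = 4.45 × (1240/3711.1)^(1.4842) = 0.87452 g.

0.875 g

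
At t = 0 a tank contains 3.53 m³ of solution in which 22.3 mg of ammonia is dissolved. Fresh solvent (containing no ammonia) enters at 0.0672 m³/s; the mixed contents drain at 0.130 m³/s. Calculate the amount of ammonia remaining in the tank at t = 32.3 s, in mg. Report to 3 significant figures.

3.80 mg

Total volume: dV/dt = Q_in − Q_out = -0.062800 m³/s, so V(t) = 3.53 − 0.062800 t and V(32.3) = 1.5016 m³.
Species balance (pure solvent in): dm/dt = −Q_out · m/V(t).
dm/m = −Q_out dt/(V₀ − 0.062800 t); integrating gives ln(m/m₀) = −(Q_out/(Q_in−Q_out)) ln(V/V₀).
m = m₀ (V₀/V)^(Q_out/(Q_in−Q_out)) = 22.3 × (3.53/1.5016)^(-2.0701) = 3.8004 mg.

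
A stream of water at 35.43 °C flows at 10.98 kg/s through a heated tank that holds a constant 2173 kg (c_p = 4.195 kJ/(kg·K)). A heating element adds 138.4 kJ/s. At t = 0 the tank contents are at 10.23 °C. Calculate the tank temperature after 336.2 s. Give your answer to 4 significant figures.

M c_p dT/dt = ṁ c_p (T_in − T) + Q̇.
Rearrange: dT/dt = (T_ss − T)/τ with τ = M/ṁ = 197.905 s and T_ss = T_in + Q̇/(ṁ c_p) = 38.4347 °C.
Solution: T(t) = T_ss + (T₀ − T_ss) e^(−t/τ).
T(336.2) = 38.4347 + (-28.2047)·e^(−336.2/197.905) = 38.4347 + (-28.2047)·0.182904 = 33.2759 °C.

33.28 °C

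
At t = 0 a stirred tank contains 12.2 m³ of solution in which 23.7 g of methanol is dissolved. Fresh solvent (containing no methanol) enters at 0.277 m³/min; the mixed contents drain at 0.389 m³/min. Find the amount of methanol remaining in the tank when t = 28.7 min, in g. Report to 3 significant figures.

Total volume: dV/dt = Q_in − Q_out = -0.11200 m³/min, so V(t) = 12.2 − 0.11200 t and V(28.7) = 8.9856 m³.
Species balance (pure solvent in): dm/dt = −Q_out · m/V(t).
Separate: dm/m = −Q_out dt/V(t) ⇒ ln(m/m₀) = −(Q_out/(Q_in−Q_out)) ln(V/V₀).
m = m₀ (V₀/V)^(Q_out/(Q_in−Q_out)) = 23.7 × (12.2/8.9856)^(-3.4732) = 8.1933 g.

8.19 g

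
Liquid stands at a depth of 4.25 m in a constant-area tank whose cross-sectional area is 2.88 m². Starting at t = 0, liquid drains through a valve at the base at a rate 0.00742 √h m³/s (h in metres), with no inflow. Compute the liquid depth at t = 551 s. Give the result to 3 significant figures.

A dh/dt = −Q_out = −0.00742 √h.
This is separable: 2 d(√h)/dt = −0.00742/A, so √h = √h₀ − (0.00742/(2A)) t.
√h = √4.25 − 0.00742·551/(2·2.88) = 2.0616 − 0.70980 = 1.3518.
h = 1.3518² = 1.8272 m.

1.83 m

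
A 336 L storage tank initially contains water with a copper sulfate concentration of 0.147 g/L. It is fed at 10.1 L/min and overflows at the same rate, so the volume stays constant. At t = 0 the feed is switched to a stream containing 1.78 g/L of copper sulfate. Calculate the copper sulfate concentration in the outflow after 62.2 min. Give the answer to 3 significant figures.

Unsteady species balance (constant V, well mixed): V dC/dt = Q(C_in − C).
Time constant τ = V/Q = 336/10.1 = 33.267 min.
Solution: C(t) = C_in + (C₀ − C_in) e^(−t/τ).
C(62.2) = 1.78 + (0.147 − 1.78)·e^(−62.2/33.267) = 1.78 + (-1.6330)·0.15417 = 1.5282 g/L.

1.53 g/L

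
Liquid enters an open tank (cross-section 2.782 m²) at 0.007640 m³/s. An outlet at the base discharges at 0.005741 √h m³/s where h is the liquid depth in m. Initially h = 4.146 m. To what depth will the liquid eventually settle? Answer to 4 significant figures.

A dh/dt = Q_in − 0.005741 √h. Steady state requires inflow = outflow:
Q_in = 0.005741 √h_ss ⇒ √h_ss = 0.007640/0.005741 = 1.33078.
h_ss = 1.33078² = 1.77097 m. (Since h₀ = 4.146 m > h_ss, the level will fall toward this value.)

1.771 m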